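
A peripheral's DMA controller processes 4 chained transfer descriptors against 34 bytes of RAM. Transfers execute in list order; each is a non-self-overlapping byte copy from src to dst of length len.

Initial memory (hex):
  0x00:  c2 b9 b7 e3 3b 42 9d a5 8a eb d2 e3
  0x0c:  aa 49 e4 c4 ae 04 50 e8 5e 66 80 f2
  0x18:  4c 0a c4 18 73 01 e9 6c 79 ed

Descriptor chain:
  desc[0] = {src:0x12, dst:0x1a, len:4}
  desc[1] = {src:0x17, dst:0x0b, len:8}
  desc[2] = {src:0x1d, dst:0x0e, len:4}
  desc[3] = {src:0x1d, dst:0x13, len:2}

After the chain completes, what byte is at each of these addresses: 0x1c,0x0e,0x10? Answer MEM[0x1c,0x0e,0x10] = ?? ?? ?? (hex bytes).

D0: mem[0x1a..0x1d] <- [50 e8 5e 66]
D1: mem[0x0b..0x12] <- [f2 4c 0a 50 e8 5e 66 e9]
D2: mem[0x0e..0x11] <- [66 e9 6c 79]
D3: mem[0x13..0x14] <- [66 e9]
query mem[0x1c]=0x5e, mem[0x0e]=0x66, mem[0x10]=0x6c

MEM[0x1c,0x0e,0x10] = 5e 66 6c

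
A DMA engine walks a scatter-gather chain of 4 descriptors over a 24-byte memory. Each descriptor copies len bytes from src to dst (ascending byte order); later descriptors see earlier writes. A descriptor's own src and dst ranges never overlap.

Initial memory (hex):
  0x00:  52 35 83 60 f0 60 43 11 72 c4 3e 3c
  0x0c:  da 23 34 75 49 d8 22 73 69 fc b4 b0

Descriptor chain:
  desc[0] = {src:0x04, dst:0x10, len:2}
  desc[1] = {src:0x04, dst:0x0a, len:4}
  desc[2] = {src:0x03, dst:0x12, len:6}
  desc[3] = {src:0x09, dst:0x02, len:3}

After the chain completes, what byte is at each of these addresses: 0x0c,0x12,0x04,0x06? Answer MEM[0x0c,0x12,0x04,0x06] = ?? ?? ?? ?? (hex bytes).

MEM[0x0c,0x12,0x04,0x06] = 43 60 60 43

  after D0: wrote 2B at 0x10 = f060
  after D1: wrote 4B at 0x0a = f0604311
  after D2: wrote 6B at 0x12 = 60f060431172
  after D3: wrote 3B at 0x02 = c4f060
query mem[0x0c]=0x43, mem[0x12]=0x60, mem[0x04]=0x60, mem[0x06]=0x43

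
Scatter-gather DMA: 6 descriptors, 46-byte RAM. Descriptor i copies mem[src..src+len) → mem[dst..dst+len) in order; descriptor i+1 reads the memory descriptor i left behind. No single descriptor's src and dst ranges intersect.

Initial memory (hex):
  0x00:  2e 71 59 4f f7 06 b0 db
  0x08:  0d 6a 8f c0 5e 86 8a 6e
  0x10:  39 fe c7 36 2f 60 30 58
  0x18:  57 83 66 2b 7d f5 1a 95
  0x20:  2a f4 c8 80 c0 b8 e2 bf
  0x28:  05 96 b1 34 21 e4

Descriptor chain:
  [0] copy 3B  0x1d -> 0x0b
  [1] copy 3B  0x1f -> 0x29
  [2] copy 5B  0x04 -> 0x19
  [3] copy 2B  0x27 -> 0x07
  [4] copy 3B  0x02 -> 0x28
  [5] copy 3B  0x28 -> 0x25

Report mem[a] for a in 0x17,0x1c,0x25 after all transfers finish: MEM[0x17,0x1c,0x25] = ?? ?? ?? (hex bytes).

[0] 0x1d->0x0b len=3 : f5 1a 95
[1] 0x1f->0x29 len=3 : 95 2a f4
[2] 0x04->0x19 len=5 : f7 06 b0 db 0d
[3] 0x27->0x07 len=2 : bf 05
[4] 0x02->0x28 len=3 : 59 4f f7
[5] 0x28->0x25 len=3 : 59 4f f7
query mem[0x17]=0x58, mem[0x1c]=0xdb, mem[0x25]=0x59

MEM[0x17,0x1c,0x25] = 58 db 59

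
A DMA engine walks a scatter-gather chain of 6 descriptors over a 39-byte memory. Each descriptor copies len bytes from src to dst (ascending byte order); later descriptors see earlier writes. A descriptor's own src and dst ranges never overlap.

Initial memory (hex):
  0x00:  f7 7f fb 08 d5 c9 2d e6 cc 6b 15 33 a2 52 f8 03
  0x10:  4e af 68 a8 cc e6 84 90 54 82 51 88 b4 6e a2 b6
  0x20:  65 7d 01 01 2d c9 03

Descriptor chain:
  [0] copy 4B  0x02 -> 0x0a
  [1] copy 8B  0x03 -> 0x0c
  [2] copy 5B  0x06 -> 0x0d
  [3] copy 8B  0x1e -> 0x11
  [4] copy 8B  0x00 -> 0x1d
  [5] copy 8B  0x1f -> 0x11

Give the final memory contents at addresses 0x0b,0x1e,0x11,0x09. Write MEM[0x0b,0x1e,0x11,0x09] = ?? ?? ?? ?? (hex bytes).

MEM[0x0b,0x1e,0x11,0x09] = 08 7f fb 6b

D0: mem[0x0a..0x0d] <- [fb 08 d5 c9]
D1: mem[0x0c..0x13] <- [08 d5 c9 2d e6 cc 6b fb]
D2: mem[0x0d..0x11] <- [2d e6 cc 6b fb]
D3: mem[0x11..0x18] <- [a2 b6 65 7d 01 01 2d c9]
D4: mem[0x1d..0x24] <- [f7 7f fb 08 d5 c9 2d e6]
D5: mem[0x11..0x18] <- [fb 08 d5 c9 2d e6 c9 03]
query mem[0x0b]=0x08, mem[0x1e]=0x7f, mem[0x11]=0xfb, mem[0x09]=0x6b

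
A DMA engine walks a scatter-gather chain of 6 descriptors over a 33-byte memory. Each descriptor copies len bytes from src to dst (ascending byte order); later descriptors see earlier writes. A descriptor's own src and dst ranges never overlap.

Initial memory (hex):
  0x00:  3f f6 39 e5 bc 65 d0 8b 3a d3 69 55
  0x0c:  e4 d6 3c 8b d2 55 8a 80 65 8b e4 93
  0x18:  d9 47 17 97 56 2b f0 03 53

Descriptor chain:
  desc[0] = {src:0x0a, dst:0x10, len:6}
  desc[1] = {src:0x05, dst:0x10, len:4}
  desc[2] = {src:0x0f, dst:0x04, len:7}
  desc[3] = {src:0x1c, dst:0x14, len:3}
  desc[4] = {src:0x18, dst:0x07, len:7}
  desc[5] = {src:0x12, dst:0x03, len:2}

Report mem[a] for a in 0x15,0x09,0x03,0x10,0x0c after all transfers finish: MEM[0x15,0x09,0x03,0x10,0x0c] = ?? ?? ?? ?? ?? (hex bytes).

D0: mem[0x10..0x15] <- [69 55 e4 d6 3c 8b]
D1: mem[0x10..0x13] <- [65 d0 8b 3a]
D2: mem[0x04..0x0a] <- [8b 65 d0 8b 3a 3c 8b]
D3: mem[0x14..0x16] <- [56 2b f0]
D4: mem[0x07..0x0d] <- [d9 47 17 97 56 2b f0]
D5: mem[0x03..0x04] <- [8b 3a]
query mem[0x15]=0x2b, mem[0x09]=0x17, mem[0x03]=0x8b, mem[0x10]=0x65, mem[0x0c]=0x2b

MEM[0x15,0x09,0x03,0x10,0x0c] = 2b 17 8b 65 2b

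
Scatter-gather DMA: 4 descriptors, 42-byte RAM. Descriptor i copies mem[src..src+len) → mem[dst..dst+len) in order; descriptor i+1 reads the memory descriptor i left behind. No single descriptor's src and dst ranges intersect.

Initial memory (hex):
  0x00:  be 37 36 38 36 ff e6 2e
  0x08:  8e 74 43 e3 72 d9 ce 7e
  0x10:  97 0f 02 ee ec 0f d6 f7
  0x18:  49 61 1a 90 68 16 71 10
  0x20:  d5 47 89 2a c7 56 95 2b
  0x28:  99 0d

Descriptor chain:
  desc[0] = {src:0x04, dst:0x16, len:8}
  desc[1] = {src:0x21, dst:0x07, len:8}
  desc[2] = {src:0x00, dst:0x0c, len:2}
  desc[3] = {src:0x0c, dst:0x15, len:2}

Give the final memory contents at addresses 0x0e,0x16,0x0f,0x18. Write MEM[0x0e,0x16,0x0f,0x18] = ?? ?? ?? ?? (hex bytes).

MEM[0x0e,0x16,0x0f,0x18] = 99 37 7e e6

D0: mem[0x16..0x1d] <- [36 ff e6 2e 8e 74 43 e3]
D1: mem[0x07..0x0e] <- [47 89 2a c7 56 95 2b 99]
D2: mem[0x0c..0x0d] <- [be 37]
D3: mem[0x15..0x16] <- [be 37]
query mem[0x0e]=0x99, mem[0x16]=0x37, mem[0x0f]=0x7e, mem[0x18]=0xe6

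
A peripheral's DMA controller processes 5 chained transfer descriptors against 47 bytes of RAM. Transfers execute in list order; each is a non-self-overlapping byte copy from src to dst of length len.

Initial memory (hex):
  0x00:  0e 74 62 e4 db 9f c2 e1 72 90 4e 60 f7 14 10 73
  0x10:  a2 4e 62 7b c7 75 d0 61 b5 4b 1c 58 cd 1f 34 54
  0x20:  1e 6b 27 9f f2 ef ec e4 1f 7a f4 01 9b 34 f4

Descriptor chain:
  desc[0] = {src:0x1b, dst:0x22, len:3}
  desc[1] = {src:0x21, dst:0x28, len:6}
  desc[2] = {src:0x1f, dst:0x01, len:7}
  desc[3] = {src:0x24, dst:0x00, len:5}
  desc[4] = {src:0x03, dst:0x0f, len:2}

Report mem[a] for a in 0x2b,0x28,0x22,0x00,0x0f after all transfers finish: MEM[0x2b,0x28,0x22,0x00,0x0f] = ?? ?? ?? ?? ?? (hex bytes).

D0: mem[0x22..0x24] <- [58 cd 1f]
D1: mem[0x28..0x2d] <- [6b 58 cd 1f ef ec]
D2: mem[0x01..0x07] <- [54 1e 6b 58 cd 1f ef]
D3: mem[0x00..0x04] <- [1f ef ec e4 6b]
D4: mem[0x0f..0x10] <- [e4 6b]
query mem[0x2b]=0x1f, mem[0x28]=0x6b, mem[0x22]=0x58, mem[0x00]=0x1f, mem[0x0f]=0xe4

MEM[0x2b,0x28,0x22,0x00,0x0f] = 1f 6b 58 1f e4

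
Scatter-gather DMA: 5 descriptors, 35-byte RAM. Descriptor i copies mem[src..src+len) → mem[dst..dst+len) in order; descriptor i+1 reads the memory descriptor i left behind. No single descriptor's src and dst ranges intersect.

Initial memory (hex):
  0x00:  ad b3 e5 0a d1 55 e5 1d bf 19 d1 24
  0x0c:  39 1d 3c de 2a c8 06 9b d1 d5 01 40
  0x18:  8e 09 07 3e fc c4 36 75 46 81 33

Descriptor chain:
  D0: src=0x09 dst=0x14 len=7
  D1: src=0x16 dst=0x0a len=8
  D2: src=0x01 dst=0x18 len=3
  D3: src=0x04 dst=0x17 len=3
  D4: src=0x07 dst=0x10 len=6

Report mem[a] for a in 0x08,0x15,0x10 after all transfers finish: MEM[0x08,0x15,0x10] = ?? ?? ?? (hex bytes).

MEM[0x08,0x15,0x10] = bf 1d 1d

D0: mem[0x14..0x1a] <- [19 d1 24 39 1d 3c de]
D1: mem[0x0a..0x11] <- [24 39 1d 3c de 3e fc c4]
D2: mem[0x18..0x1a] <- [b3 e5 0a]
D3: mem[0x17..0x19] <- [d1 55 e5]
D4: mem[0x10..0x15] <- [1d bf 19 24 39 1d]
query mem[0x08]=0xbf, mem[0x15]=0x1d, mem[0x10]=0x1d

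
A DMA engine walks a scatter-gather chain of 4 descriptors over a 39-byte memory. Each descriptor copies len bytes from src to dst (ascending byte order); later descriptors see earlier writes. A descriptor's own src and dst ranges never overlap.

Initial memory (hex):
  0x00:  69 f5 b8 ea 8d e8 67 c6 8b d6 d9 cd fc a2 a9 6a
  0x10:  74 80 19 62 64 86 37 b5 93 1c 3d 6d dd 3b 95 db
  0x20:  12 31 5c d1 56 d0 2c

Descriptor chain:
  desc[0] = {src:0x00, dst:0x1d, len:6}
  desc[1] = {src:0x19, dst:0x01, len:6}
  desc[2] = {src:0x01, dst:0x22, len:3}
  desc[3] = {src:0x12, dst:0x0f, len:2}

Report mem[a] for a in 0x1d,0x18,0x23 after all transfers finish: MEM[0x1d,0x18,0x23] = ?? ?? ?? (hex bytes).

D0: mem[0x1d..0x22] <- [69 f5 b8 ea 8d e8]
D1: mem[0x01..0x06] <- [1c 3d 6d dd 69 f5]
D2: mem[0x22..0x24] <- [1c 3d 6d]
D3: mem[0x0f..0x10] <- [19 62]
query mem[0x1d]=0x69, mem[0x18]=0x93, mem[0x23]=0x3d

MEM[0x1d,0x18,0x23] = 69 93 3d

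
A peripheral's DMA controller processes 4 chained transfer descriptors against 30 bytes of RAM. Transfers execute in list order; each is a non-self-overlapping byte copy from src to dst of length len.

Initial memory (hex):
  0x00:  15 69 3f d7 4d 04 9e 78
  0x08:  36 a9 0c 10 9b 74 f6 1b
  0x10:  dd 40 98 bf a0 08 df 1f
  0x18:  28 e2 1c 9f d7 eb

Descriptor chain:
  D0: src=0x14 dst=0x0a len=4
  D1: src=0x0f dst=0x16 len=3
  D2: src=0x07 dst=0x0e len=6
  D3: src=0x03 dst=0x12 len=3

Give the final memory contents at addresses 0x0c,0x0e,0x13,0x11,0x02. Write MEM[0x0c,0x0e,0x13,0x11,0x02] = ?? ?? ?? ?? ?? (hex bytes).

MEM[0x0c,0x0e,0x13,0x11,0x02] = df 78 4d a0 3f

#0 dst[0x0a+4] := {0xa0,0x08,0xdf,0x1f}
#1 dst[0x16+3] := {0x1b,0xdd,0x40}
#2 dst[0x0e+6] := {0x78,0x36,0xa9,0xa0,0x08,0xdf}
#3 dst[0x12+3] := {0xd7,0x4d,0x04}
query mem[0x0c]=0xdf, mem[0x0e]=0x78, mem[0x13]=0x4d, mem[0x11]=0xa0, mem[0x02]=0x3f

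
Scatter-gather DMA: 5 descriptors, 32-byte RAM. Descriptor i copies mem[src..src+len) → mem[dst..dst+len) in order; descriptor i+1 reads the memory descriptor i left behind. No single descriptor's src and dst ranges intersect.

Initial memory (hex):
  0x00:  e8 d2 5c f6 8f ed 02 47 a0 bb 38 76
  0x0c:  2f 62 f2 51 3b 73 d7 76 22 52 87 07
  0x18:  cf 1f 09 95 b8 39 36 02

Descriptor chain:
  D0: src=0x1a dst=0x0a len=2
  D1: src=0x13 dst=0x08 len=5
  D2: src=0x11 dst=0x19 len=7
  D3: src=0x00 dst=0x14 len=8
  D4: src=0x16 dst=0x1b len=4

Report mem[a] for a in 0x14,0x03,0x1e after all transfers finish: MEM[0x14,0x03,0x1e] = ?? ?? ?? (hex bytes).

[0] 0x1a->0x0a len=2 : 09 95
[1] 0x13->0x08 len=5 : 76 22 52 87 07
[2] 0x11->0x19 len=7 : 73 d7 76 22 52 87 07
[3] 0x00->0x14 len=8 : e8 d2 5c f6 8f ed 02 47
[4] 0x16->0x1b len=4 : 5c f6 8f ed
query mem[0x14]=0xe8, mem[0x03]=0xf6, mem[0x1e]=0xed

MEM[0x14,0x03,0x1e] = e8 f6 ed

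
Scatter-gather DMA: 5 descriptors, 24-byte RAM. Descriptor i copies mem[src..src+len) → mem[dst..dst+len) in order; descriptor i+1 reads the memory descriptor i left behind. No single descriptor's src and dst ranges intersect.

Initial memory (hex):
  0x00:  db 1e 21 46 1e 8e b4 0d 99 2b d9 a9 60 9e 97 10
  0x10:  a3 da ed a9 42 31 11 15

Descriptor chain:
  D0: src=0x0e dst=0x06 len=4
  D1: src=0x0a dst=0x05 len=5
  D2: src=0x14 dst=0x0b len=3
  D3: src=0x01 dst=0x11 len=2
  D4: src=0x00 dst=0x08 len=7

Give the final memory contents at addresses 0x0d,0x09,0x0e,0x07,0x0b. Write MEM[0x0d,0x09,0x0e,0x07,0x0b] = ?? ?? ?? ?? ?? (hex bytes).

MEM[0x0d,0x09,0x0e,0x07,0x0b] = d9 1e a9 60 46

[0] 0x0e->0x06 len=4 : 97 10 a3 da
[1] 0x0a->0x05 len=5 : d9 a9 60 9e 97
[2] 0x14->0x0b len=3 : 42 31 11
[3] 0x01->0x11 len=2 : 1e 21
[4] 0x00->0x08 len=7 : db 1e 21 46 1e d9 a9
query mem[0x0d]=0xd9, mem[0x09]=0x1e, mem[0x0e]=0xa9, mem[0x07]=0x60, mem[0x0b]=0x46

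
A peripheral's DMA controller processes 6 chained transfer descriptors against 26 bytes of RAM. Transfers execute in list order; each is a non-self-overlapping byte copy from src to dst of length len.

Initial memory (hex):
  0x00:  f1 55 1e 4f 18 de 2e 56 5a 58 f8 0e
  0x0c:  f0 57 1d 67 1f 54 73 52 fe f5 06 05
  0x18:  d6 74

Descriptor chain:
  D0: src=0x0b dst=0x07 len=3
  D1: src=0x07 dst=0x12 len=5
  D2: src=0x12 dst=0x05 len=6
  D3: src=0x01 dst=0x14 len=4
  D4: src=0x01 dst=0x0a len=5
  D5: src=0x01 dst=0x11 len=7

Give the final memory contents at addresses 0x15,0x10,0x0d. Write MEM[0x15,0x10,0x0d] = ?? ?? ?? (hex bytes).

MEM[0x15,0x10,0x0d] = 0e 1f 18

D0: mem[0x07..0x09] <- [0e f0 57]
D1: mem[0x12..0x16] <- [0e f0 57 f8 0e]
D2: mem[0x05..0x0a] <- [0e f0 57 f8 0e 05]
D3: mem[0x14..0x17] <- [55 1e 4f 18]
D4: mem[0x0a..0x0e] <- [55 1e 4f 18 0e]
D5: mem[0x11..0x17] <- [55 1e 4f 18 0e f0 57]
query mem[0x15]=0x0e, mem[0x10]=0x1f, mem[0x0d]=0x18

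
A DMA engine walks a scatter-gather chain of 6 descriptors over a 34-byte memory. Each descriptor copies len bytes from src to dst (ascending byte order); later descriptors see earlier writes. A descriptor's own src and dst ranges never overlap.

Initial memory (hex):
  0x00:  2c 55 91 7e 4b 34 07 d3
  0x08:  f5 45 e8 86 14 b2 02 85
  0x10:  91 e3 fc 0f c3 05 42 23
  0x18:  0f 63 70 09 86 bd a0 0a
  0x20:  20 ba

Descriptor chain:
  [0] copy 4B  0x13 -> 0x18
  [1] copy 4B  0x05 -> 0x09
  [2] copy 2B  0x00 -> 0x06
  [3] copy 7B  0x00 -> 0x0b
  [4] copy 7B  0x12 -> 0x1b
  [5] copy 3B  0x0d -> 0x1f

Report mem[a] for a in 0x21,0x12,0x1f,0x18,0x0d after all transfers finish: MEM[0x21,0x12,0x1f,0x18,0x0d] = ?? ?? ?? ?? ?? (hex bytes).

D0: mem[0x18..0x1b] <- [0f c3 05 42]
D1: mem[0x09..0x0c] <- [34 07 d3 f5]
D2: mem[0x06..0x07] <- [2c 55]
D3: mem[0x0b..0x11] <- [2c 55 91 7e 4b 34 2c]
D4: mem[0x1b..0x21] <- [fc 0f c3 05 42 23 0f]
D5: mem[0x1f..0x21] <- [91 7e 4b]
query mem[0x21]=0x4b, mem[0x12]=0xfc, mem[0x1f]=0x91, mem[0x18]=0x0f, mem[0x0d]=0x91

MEM[0x21,0x12,0x1f,0x18,0x0d] = 4b fc 91 0f 91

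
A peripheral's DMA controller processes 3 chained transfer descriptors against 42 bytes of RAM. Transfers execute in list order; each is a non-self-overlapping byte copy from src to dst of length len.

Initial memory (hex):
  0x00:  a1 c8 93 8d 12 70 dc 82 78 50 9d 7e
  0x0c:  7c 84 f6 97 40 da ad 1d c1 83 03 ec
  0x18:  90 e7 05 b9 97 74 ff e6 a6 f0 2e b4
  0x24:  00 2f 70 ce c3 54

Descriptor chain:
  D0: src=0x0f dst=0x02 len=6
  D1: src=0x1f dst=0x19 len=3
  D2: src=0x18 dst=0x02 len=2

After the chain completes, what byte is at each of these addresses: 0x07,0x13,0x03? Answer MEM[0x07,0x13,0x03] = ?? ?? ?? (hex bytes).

MEM[0x07,0x13,0x03] = c1 1d e6

  after D0: wrote 6B at 0x02 = 9740daad1dc1
  after D1: wrote 3B at 0x19 = e6a6f0
  after D2: wrote 2B at 0x02 = 90e6
query mem[0x07]=0xc1, mem[0x13]=0x1d, mem[0x03]=0xe6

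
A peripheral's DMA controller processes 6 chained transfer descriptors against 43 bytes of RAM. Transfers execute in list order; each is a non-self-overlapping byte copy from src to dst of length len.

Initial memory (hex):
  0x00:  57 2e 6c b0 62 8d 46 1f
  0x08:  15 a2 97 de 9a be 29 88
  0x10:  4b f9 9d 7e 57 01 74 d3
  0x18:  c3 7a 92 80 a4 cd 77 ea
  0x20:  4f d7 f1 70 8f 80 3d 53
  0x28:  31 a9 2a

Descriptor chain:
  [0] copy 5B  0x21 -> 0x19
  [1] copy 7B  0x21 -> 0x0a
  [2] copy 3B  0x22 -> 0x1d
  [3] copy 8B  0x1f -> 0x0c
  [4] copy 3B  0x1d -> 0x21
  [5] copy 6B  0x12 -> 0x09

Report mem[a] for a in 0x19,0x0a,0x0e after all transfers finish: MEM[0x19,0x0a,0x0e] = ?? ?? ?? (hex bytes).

#0 dst[0x19+5] := {0xd7,0xf1,0x70,0x8f,0x80}
#1 dst[0x0a+7] := {0xd7,0xf1,0x70,0x8f,0x80,0x3d,0x53}
#2 dst[0x1d+3] := {0xf1,0x70,0x8f}
#3 dst[0x0c+8] := {0x8f,0x4f,0xd7,0xf1,0x70,0x8f,0x80,0x3d}
#4 dst[0x21+3] := {0xf1,0x70,0x8f}
#5 dst[0x09+6] := {0x80,0x3d,0x57,0x01,0x74,0xd3}
query mem[0x19]=0xd7, mem[0x0a]=0x3d, mem[0x0e]=0xd3

MEM[0x19,0x0a,0x0e] = d7 3d d3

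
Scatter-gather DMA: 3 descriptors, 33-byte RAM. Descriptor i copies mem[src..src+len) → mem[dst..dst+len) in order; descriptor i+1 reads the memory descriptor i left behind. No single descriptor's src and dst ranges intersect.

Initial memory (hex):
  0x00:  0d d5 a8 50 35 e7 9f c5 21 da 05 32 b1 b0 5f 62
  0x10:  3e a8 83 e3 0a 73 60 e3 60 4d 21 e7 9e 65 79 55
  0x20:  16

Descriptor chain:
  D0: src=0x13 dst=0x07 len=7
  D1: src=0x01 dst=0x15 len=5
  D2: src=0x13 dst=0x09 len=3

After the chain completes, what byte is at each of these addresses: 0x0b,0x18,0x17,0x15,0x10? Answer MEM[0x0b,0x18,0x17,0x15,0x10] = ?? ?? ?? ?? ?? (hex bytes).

MEM[0x0b,0x18,0x17,0x15,0x10] = d5 35 50 d5 3e

[0] 0x13->0x07 len=7 : e3 0a 73 60 e3 60 4d
[1] 0x01->0x15 len=5 : d5 a8 50 35 e7
[2] 0x13->0x09 len=3 : e3 0a d5
query mem[0x0b]=0xd5, mem[0x18]=0x35, mem[0x17]=0x50, mem[0x15]=0xd5, mem[0x10]=0x3e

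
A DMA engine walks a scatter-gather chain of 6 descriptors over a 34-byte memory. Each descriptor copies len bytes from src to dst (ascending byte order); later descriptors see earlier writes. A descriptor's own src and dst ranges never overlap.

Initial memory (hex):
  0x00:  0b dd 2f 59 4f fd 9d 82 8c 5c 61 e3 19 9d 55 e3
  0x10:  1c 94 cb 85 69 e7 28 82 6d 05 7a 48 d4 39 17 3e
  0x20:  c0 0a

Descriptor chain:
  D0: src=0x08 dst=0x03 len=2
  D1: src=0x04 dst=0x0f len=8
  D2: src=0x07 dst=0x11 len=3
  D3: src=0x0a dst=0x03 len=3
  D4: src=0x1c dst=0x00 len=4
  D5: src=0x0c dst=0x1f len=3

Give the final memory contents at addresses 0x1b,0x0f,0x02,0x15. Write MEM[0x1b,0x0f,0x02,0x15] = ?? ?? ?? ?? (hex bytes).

D0: mem[0x03..0x04] <- [8c 5c]
D1: mem[0x0f..0x16] <- [5c fd 9d 82 8c 5c 61 e3]
D2: mem[0x11..0x13] <- [82 8c 5c]
D3: mem[0x03..0x05] <- [61 e3 19]
D4: mem[0x00..0x03] <- [d4 39 17 3e]
D5: mem[0x1f..0x21] <- [19 9d 55]
query mem[0x1b]=0x48, mem[0x0f]=0x5c, mem[0x02]=0x17, mem[0x15]=0x61

MEM[0x1b,0x0f,0x02,0x15] = 48 5c 17 61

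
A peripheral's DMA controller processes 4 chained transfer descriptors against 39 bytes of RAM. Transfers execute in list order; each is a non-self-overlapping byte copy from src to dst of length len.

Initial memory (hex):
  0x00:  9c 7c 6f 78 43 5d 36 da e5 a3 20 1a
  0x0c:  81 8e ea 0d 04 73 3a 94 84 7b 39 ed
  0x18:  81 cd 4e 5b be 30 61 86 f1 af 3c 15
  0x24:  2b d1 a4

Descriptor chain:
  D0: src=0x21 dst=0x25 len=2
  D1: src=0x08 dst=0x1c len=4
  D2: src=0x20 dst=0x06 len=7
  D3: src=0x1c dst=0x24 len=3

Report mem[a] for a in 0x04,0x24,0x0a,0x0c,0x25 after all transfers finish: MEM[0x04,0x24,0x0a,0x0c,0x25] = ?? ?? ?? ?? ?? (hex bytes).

MEM[0x04,0x24,0x0a,0x0c,0x25] = 43 e5 2b 3c a3

D0: mem[0x25..0x26] <- [af 3c]
D1: mem[0x1c..0x1f] <- [e5 a3 20 1a]
D2: mem[0x06..0x0c] <- [f1 af 3c 15 2b af 3c]
D3: mem[0x24..0x26] <- [e5 a3 20]
query mem[0x04]=0x43, mem[0x24]=0xe5, mem[0x0a]=0x2b, mem[0x0c]=0x3c, mem[0x25]=0xa3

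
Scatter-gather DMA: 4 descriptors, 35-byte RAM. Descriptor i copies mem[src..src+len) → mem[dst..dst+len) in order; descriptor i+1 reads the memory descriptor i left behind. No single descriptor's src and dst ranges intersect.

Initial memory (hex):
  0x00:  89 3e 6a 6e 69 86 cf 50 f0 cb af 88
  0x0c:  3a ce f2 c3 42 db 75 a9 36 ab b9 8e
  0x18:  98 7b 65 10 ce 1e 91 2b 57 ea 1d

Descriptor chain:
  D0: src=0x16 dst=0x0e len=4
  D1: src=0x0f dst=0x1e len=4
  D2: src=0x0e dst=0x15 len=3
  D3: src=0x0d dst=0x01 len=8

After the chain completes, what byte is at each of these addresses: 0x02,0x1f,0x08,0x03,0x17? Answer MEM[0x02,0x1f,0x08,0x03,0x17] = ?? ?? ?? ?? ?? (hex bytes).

MEM[0x02,0x1f,0x08,0x03,0x17] = b9 98 36 8e 98

[0] 0x16->0x0e len=4 : b9 8e 98 7b
[1] 0x0f->0x1e len=4 : 8e 98 7b 75
[2] 0x0e->0x15 len=3 : b9 8e 98
[3] 0x0d->0x01 len=8 : ce b9 8e 98 7b 75 a9 36
query mem[0x02]=0xb9, mem[0x1f]=0x98, mem[0x08]=0x36, mem[0x03]=0x8e, mem[0x17]=0x98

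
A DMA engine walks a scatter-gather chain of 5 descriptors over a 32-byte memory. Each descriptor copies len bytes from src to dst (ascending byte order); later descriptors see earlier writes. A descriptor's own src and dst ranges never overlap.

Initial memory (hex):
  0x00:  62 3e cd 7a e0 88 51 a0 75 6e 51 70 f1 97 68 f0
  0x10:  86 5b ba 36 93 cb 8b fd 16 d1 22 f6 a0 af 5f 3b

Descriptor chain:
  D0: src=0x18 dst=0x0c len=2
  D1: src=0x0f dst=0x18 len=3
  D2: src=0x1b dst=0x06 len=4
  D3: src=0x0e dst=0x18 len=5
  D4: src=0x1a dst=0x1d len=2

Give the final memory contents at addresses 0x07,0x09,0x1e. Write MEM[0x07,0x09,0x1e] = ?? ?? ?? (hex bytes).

D0: mem[0x0c..0x0d] <- [16 d1]
D1: mem[0x18..0x1a] <- [f0 86 5b]
D2: mem[0x06..0x09] <- [f6 a0 af 5f]
D3: mem[0x18..0x1c] <- [68 f0 86 5b ba]
D4: mem[0x1d..0x1e] <- [86 5b]
query mem[0x07]=0xa0, mem[0x09]=0x5f, mem[0x1e]=0x5b

MEM[0x07,0x09,0x1e] = a0 5f 5b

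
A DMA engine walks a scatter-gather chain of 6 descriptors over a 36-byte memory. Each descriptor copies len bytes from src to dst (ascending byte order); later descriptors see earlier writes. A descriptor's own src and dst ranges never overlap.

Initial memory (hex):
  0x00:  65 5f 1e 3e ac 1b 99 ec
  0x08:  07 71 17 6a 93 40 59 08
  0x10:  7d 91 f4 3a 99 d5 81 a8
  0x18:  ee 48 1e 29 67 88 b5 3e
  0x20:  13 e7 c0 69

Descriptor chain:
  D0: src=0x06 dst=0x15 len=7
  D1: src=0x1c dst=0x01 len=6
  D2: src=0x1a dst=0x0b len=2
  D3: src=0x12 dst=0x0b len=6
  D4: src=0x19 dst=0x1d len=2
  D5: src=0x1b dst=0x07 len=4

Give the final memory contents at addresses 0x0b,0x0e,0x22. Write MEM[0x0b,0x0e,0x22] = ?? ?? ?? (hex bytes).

[0] 0x06->0x15 len=7 : 99 ec 07 71 17 6a 93
[1] 0x1c->0x01 len=6 : 67 88 b5 3e 13 e7
[2] 0x1a->0x0b len=2 : 6a 93
[3] 0x12->0x0b len=6 : f4 3a 99 99 ec 07
[4] 0x19->0x1d len=2 : 17 6a
[5] 0x1b->0x07 len=4 : 93 67 17 6a
query mem[0x0b]=0xf4, mem[0x0e]=0x99, mem[0x22]=0xc0

MEM[0x0b,0x0e,0x22] = f4 99 c0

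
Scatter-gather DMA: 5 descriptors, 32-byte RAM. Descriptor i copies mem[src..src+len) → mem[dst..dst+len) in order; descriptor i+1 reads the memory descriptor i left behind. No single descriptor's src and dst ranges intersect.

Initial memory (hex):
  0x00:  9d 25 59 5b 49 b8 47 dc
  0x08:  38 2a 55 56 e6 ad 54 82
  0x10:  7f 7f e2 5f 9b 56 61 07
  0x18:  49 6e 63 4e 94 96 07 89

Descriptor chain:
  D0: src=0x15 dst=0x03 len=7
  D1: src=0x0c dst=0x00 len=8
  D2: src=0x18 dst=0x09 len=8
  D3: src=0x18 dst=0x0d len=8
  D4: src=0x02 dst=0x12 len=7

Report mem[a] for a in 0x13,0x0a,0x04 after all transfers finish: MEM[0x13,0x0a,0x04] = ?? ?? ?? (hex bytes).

MEM[0x13,0x0a,0x04] = 82 6e 7f

#0 dst[0x03+7] := {0x56,0x61,0x07,0x49,0x6e,0x63,0x4e}
#1 dst[0x00+8] := {0xe6,0xad,0x54,0x82,0x7f,0x7f,0xe2,0x5f}
#2 dst[0x09+8] := {0x49,0x6e,0x63,0x4e,0x94,0x96,0x07,0x89}
#3 dst[0x0d+8] := {0x49,0x6e,0x63,0x4e,0x94,0x96,0x07,0x89}
#4 dst[0x12+7] := {0x54,0x82,0x7f,0x7f,0xe2,0x5f,0x63}
query mem[0x13]=0x82, mem[0x0a]=0x6e, mem[0x04]=0x7f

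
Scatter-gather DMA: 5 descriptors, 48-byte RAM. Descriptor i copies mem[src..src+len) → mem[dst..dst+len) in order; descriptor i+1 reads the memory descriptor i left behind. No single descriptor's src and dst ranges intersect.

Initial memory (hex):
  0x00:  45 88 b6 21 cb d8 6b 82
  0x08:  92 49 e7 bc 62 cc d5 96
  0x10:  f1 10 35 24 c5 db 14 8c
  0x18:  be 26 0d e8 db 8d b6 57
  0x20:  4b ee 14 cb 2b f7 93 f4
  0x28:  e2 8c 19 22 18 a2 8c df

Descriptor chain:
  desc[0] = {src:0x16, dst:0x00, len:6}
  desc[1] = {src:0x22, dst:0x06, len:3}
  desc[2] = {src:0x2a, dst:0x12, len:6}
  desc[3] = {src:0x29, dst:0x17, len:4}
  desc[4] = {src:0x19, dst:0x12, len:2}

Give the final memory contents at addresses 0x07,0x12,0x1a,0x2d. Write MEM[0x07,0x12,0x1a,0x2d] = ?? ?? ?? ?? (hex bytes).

MEM[0x07,0x12,0x1a,0x2d] = cb 22 18 a2

  after D0: wrote 6B at 0x00 = 148cbe260de8
  after D1: wrote 3B at 0x06 = 14cb2b
  after D2: wrote 6B at 0x12 = 192218a28cdf
  after D3: wrote 4B at 0x17 = 8c192218
  after D4: wrote 2B at 0x12 = 2218
query mem[0x07]=0xcb, mem[0x12]=0x22, mem[0x1a]=0x18, mem[0x2d]=0xa2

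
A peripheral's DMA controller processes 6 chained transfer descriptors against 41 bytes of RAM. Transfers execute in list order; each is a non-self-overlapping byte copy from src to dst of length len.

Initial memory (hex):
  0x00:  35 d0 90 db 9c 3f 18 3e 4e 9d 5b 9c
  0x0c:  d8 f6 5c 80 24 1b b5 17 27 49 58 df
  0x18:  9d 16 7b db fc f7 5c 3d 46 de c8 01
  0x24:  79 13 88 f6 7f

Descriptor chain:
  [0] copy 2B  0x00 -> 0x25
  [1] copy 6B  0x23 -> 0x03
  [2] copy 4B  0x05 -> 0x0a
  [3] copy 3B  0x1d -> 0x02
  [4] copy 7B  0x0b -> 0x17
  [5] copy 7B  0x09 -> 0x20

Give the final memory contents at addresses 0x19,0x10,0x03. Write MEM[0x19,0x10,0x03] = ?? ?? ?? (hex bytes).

MEM[0x19,0x10,0x03] = 7f 24 5c

D0: mem[0x25..0x26] <- [35 d0]
D1: mem[0x03..0x08] <- [01 79 35 d0 f6 7f]
D2: mem[0x0a..0x0d] <- [35 d0 f6 7f]
D3: mem[0x02..0x04] <- [f7 5c 3d]
D4: mem[0x17..0x1d] <- [d0 f6 7f 5c 80 24 1b]
D5: mem[0x20..0x26] <- [9d 35 d0 f6 7f 5c 80]
query mem[0x19]=0x7f, mem[0x10]=0x24, mem[0x03]=0x5c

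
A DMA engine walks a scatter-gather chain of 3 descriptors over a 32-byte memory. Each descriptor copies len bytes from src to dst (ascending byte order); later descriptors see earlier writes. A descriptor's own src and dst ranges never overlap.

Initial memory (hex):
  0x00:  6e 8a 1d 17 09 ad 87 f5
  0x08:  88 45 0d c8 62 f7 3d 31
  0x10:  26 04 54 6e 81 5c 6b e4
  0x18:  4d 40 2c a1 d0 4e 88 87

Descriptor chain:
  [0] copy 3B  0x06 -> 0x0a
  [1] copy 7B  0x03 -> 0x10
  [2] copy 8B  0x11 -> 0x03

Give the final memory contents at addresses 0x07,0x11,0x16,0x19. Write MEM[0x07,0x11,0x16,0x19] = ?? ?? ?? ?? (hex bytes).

D0: mem[0x0a..0x0c] <- [87 f5 88]
D1: mem[0x10..0x16] <- [17 09 ad 87 f5 88 45]
D2: mem[0x03..0x0a] <- [09 ad 87 f5 88 45 e4 4d]
query mem[0x07]=0x88, mem[0x11]=0x09, mem[0x16]=0x45, mem[0x19]=0x40

MEM[0x07,0x11,0x16,0x19] = 88 09 45 40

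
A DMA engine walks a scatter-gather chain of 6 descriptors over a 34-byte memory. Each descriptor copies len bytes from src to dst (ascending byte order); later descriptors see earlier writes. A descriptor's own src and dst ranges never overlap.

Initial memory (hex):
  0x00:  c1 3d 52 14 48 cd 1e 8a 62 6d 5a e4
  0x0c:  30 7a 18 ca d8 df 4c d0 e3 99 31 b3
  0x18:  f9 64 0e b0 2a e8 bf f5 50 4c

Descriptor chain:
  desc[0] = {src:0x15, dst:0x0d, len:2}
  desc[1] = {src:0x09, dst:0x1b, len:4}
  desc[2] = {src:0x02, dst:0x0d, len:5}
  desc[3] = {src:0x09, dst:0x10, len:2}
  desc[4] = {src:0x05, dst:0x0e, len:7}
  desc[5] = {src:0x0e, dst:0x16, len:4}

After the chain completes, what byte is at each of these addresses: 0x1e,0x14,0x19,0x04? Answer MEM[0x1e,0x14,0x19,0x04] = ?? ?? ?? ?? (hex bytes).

  after D0: wrote 2B at 0x0d = 9931
  after D1: wrote 4B at 0x1b = 6d5ae430
  after D2: wrote 5B at 0x0d = 521448cd1e
  after D3: wrote 2B at 0x10 = 6d5a
  after D4: wrote 7B at 0x0e = cd1e8a626d5ae4
  after D5: wrote 4B at 0x16 = cd1e8a62
query mem[0x1e]=0x30, mem[0x14]=0xe4, mem[0x19]=0x62, mem[0x04]=0x48

MEM[0x1e,0x14,0x19,0x04] = 30 e4 62 48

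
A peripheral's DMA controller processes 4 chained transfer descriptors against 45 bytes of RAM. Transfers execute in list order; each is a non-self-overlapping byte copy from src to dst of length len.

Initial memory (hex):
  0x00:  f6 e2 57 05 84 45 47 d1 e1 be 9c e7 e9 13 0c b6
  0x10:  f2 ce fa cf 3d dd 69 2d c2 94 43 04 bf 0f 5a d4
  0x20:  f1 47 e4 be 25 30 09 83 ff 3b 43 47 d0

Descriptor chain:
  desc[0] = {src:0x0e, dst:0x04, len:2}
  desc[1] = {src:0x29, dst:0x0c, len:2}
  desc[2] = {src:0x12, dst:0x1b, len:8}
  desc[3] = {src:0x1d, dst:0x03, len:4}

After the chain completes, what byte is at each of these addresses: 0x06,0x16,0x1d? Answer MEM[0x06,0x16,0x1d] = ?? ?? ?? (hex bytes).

#0 dst[0x04+2] := {0x0c,0xb6}
#1 dst[0x0c+2] := {0x3b,0x43}
#2 dst[0x1b+8] := {0xfa,0xcf,0x3d,0xdd,0x69,0x2d,0xc2,0x94}
#3 dst[0x03+4] := {0x3d,0xdd,0x69,0x2d}
query mem[0x06]=0x2d, mem[0x16]=0x69, mem[0x1d]=0x3d

MEM[0x06,0x16,0x1d] = 2d 69 3d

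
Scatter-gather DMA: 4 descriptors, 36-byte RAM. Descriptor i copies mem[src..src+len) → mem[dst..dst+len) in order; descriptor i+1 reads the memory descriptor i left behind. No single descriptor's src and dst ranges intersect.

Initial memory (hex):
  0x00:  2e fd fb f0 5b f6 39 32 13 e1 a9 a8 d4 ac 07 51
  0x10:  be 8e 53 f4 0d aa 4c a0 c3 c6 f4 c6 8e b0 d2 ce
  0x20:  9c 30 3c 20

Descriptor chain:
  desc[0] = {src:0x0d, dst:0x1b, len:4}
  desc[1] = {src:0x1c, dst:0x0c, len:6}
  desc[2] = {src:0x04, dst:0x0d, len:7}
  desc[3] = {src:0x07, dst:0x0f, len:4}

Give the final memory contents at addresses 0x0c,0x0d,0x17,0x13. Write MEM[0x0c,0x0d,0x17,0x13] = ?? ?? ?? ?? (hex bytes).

[0] 0x0d->0x1b len=4 : ac 07 51 be
[1] 0x1c->0x0c len=6 : 07 51 be ce 9c 30
[2] 0x04->0x0d len=7 : 5b f6 39 32 13 e1 a9
[3] 0x07->0x0f len=4 : 32 13 e1 a9
query mem[0x0c]=0x07, mem[0x0d]=0x5b, mem[0x17]=0xa0, mem[0x13]=0xa9

MEM[0x0c,0x0d,0x17,0x13] = 07 5b a0 a9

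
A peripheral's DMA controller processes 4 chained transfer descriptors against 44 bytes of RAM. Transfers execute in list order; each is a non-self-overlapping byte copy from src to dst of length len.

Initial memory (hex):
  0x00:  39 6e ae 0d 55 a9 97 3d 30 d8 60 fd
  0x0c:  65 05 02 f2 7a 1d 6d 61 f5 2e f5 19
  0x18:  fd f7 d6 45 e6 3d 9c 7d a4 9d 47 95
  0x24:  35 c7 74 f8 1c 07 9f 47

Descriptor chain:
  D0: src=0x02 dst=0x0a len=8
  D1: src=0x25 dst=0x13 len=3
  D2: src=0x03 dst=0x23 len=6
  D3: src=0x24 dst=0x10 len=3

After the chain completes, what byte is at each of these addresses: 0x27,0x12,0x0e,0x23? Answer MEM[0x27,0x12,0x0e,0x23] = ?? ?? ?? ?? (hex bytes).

MEM[0x27,0x12,0x0e,0x23] = 3d 97 97 0d

  after D0: wrote 8B at 0x0a = ae0d55a9973d30d8
  after D1: wrote 3B at 0x13 = c774f8
  after D2: wrote 6B at 0x23 = 0d55a9973d30
  after D3: wrote 3B at 0x10 = 55a997
query mem[0x27]=0x3d, mem[0x12]=0x97, mem[0x0e]=0x97, mem[0x23]=0x0d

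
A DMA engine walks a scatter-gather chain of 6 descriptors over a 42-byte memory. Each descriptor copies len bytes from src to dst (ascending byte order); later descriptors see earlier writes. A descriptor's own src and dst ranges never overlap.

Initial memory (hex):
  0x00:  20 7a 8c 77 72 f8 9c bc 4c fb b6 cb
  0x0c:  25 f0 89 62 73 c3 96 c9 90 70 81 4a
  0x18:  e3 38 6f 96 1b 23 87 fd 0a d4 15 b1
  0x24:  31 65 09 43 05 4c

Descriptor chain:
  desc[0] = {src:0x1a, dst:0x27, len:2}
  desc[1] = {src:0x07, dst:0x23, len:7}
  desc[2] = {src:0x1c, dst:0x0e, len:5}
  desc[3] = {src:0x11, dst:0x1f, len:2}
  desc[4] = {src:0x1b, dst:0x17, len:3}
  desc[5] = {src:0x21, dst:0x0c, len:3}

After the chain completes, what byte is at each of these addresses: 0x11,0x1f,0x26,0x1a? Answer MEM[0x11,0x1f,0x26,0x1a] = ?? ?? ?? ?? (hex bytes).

MEM[0x11,0x1f,0x26,0x1a] = fd fd b6 6f

#0 dst[0x27+2] := {0x6f,0x96}
#1 dst[0x23+7] := {0xbc,0x4c,0xfb,0xb6,0xcb,0x25,0xf0}
#2 dst[0x0e+5] := {0x1b,0x23,0x87,0xfd,0x0a}
#3 dst[0x1f+2] := {0xfd,0x0a}
#4 dst[0x17+3] := {0x96,0x1b,0x23}
#5 dst[0x0c+3] := {0xd4,0x15,0xbc}
query mem[0x11]=0xfd, mem[0x1f]=0xfd, mem[0x26]=0xb6, mem[0x1a]=0x6f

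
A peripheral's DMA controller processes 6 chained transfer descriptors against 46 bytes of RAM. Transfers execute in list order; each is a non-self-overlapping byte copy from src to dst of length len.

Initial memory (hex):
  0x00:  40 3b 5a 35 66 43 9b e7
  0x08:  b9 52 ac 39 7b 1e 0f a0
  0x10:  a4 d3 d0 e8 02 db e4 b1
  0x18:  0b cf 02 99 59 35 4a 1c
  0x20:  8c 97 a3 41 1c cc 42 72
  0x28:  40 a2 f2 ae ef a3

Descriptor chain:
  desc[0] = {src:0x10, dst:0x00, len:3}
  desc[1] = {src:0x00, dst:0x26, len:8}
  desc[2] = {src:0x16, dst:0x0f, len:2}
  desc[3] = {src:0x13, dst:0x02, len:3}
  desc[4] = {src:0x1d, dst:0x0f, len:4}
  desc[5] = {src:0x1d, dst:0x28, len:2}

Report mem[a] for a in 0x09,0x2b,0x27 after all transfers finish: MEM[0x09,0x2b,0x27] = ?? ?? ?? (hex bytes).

D0: mem[0x00..0x02] <- [a4 d3 d0]
D1: mem[0x26..0x2d] <- [a4 d3 d0 35 66 43 9b e7]
D2: mem[0x0f..0x10] <- [e4 b1]
D3: mem[0x02..0x04] <- [e8 02 db]
D4: mem[0x0f..0x12] <- [35 4a 1c 8c]
D5: mem[0x28..0x29] <- [35 4a]
query mem[0x09]=0x52, mem[0x2b]=0x43, mem[0x27]=0xd3

MEM[0x09,0x2b,0x27] = 52 43 d3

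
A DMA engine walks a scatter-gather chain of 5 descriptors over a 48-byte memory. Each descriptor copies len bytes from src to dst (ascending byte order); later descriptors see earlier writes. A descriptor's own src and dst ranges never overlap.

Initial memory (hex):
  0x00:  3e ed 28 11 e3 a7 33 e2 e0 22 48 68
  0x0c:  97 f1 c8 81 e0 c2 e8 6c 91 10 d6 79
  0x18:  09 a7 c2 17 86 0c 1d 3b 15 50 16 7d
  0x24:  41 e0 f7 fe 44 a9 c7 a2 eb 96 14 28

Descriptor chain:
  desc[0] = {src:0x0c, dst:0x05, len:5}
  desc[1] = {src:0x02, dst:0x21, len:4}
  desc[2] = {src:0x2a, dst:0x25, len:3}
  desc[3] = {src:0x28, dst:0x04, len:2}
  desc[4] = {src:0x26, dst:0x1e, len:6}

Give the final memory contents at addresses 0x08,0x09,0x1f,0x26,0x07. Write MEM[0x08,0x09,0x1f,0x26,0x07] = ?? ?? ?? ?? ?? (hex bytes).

MEM[0x08,0x09,0x1f,0x26,0x07] = 81 e0 eb a2 c8

[0] 0x0c->0x05 len=5 : 97 f1 c8 81 e0
[1] 0x02->0x21 len=4 : 28 11 e3 97
[2] 0x2a->0x25 len=3 : c7 a2 eb
[3] 0x28->0x04 len=2 : 44 a9
[4] 0x26->0x1e len=6 : a2 eb 44 a9 c7 a2
query mem[0x08]=0x81, mem[0x09]=0xe0, mem[0x1f]=0xeb, mem[0x26]=0xa2, mem[0x07]=0xc8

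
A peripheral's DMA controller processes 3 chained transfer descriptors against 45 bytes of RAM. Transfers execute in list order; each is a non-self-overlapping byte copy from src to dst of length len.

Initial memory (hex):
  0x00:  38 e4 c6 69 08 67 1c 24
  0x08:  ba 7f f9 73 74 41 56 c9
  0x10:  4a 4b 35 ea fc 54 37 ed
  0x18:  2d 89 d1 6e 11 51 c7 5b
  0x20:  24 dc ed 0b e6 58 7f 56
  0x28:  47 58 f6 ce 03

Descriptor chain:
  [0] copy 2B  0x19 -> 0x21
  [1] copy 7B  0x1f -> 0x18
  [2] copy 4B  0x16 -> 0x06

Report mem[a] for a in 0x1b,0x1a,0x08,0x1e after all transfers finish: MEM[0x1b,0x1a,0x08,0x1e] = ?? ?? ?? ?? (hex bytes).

MEM[0x1b,0x1a,0x08,0x1e] = d1 89 5b 58

D0: mem[0x21..0x22] <- [89 d1]
D1: mem[0x18..0x1e] <- [5b 24 89 d1 0b e6 58]
D2: mem[0x06..0x09] <- [37 ed 5b 24]
query mem[0x1b]=0xd1, mem[0x1a]=0x89, mem[0x08]=0x5b, mem[0x1e]=0x58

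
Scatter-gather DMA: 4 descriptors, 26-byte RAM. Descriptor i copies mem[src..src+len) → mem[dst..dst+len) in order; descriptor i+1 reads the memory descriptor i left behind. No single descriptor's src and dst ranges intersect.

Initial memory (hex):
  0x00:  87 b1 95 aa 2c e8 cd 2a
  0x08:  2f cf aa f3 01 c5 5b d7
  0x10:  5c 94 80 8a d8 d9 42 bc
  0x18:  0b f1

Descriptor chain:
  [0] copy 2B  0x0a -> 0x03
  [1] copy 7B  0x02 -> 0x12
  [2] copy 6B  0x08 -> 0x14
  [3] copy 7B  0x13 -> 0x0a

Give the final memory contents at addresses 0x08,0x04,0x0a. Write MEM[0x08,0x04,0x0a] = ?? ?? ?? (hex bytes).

  after D0: wrote 2B at 0x03 = aaf3
  after D1: wrote 7B at 0x12 = 95aaf3e8cd2a2f
  after D2: wrote 6B at 0x14 = 2fcfaaf301c5
  after D3: wrote 7B at 0x0a = aa2fcfaaf301c5
query mem[0x08]=0x2f, mem[0x04]=0xf3, mem[0x0a]=0xaa

MEM[0x08,0x04,0x0a] = 2f f3 aa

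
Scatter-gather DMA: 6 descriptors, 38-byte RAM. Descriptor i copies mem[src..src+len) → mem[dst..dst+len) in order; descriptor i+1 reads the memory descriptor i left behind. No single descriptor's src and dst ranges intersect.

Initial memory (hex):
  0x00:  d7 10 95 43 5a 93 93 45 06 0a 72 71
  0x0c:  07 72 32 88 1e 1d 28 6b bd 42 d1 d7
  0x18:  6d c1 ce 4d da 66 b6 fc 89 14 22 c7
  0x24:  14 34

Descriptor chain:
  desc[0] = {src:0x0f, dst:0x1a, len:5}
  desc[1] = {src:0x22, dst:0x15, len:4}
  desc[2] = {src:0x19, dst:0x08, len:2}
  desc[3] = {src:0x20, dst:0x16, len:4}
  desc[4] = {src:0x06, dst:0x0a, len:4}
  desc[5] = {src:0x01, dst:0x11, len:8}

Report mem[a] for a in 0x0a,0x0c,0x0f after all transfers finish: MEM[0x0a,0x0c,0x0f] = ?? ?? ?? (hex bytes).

MEM[0x0a,0x0c,0x0f] = 93 c1 88

#0 dst[0x1a+5] := {0x88,0x1e,0x1d,0x28,0x6b}
#1 dst[0x15+4] := {0x22,0xc7,0x14,0x34}
#2 dst[0x08+2] := {0xc1,0x88}
#3 dst[0x16+4] := {0x89,0x14,0x22,0xc7}
#4 dst[0x0a+4] := {0x93,0x45,0xc1,0x88}
#5 dst[0x11+8] := {0x10,0x95,0x43,0x5a,0x93,0x93,0x45,0xc1}
query mem[0x0a]=0x93, mem[0x0c]=0xc1, mem[0x0f]=0x88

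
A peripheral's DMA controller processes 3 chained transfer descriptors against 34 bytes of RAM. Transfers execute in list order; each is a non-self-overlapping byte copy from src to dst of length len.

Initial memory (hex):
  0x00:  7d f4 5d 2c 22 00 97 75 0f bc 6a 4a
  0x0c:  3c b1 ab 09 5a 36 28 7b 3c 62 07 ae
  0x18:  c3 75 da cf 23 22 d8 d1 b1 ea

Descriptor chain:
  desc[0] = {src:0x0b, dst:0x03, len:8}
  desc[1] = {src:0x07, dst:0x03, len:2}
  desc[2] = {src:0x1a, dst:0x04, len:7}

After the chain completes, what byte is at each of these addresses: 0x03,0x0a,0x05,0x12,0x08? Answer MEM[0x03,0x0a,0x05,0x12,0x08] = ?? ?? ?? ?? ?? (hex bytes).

D0: mem[0x03..0x0a] <- [4a 3c b1 ab 09 5a 36 28]
D1: mem[0x03..0x04] <- [09 5a]
D2: mem[0x04..0x0a] <- [da cf 23 22 d8 d1 b1]
query mem[0x03]=0x09, mem[0x0a]=0xb1, mem[0x05]=0xcf, mem[0x12]=0x28, mem[0x08]=0xd8

MEM[0x03,0x0a,0x05,0x12,0x08] = 09 b1 cf 28 d8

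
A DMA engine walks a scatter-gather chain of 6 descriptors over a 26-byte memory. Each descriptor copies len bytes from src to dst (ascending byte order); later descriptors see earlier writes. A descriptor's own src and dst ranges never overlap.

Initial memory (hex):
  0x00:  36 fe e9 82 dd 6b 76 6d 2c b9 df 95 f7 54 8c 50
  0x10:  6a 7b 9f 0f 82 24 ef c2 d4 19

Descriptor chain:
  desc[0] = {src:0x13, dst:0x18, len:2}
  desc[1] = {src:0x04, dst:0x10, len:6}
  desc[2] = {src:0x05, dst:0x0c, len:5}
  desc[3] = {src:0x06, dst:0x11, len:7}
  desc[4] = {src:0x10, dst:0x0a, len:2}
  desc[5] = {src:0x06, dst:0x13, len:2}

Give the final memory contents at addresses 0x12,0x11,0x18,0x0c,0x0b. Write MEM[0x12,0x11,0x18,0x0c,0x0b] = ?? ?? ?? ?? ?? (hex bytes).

MEM[0x12,0x11,0x18,0x0c,0x0b] = 6d 76 0f 6b 76

  after D0: wrote 2B at 0x18 = 0f82
  after D1: wrote 6B at 0x10 = dd6b766d2cb9
  after D2: wrote 5B at 0x0c = 6b766d2cb9
  after D3: wrote 7B at 0x11 = 766d2cb9df956b
  after D4: wrote 2B at 0x0a = b976
  after D5: wrote 2B at 0x13 = 766d
query mem[0x12]=0x6d, mem[0x11]=0x76, mem[0x18]=0x0f, mem[0x0c]=0x6b, mem[0x0b]=0x76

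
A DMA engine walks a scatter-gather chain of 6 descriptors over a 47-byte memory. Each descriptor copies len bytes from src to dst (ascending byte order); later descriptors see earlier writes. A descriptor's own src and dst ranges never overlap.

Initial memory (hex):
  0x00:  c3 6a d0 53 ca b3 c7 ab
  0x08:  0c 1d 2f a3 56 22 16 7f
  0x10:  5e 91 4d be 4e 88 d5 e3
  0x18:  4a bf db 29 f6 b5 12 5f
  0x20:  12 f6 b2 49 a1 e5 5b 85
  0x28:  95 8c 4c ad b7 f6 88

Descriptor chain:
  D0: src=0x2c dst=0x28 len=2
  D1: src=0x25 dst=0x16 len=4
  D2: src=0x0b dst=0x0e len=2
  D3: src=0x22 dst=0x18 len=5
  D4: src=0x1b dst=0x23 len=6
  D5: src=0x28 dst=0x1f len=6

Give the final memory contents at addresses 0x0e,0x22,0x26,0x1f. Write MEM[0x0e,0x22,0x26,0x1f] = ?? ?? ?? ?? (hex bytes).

MEM[0x0e,0x22,0x26,0x1f] = a3 ad 12 12

[0] 0x2c->0x28 len=2 : b7 f6
[1] 0x25->0x16 len=4 : e5 5b 85 b7
[2] 0x0b->0x0e len=2 : a3 56
[3] 0x22->0x18 len=5 : b2 49 a1 e5 5b
[4] 0x1b->0x23 len=6 : e5 5b b5 12 5f 12
[5] 0x28->0x1f len=6 : 12 f6 4c ad b7 f6
query mem[0x0e]=0xa3, mem[0x22]=0xad, mem[0x26]=0x12, mem[0x1f]=0x12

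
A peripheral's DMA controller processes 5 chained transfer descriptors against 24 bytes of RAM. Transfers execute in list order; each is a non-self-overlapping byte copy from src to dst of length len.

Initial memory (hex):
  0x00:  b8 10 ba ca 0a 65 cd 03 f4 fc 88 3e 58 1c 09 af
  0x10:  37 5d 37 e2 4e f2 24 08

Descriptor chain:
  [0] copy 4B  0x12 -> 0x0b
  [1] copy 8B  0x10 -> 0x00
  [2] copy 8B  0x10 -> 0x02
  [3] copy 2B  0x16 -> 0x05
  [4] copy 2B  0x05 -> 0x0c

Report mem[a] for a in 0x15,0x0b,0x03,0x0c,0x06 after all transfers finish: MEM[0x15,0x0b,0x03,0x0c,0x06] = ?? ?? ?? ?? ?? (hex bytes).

  after D0: wrote 4B at 0x0b = 37e24ef2
  after D1: wrote 8B at 0x00 = 375d37e24ef22408
  after D2: wrote 8B at 0x02 = 375d37e24ef22408
  after D3: wrote 2B at 0x05 = 2408
  after D4: wrote 2B at 0x0c = 2408
query mem[0x15]=0xf2, mem[0x0b]=0x37, mem[0x03]=0x5d, mem[0x0c]=0x24, mem[0x06]=0x08

MEM[0x15,0x0b,0x03,0x0c,0x06] = f2 37 5d 24 08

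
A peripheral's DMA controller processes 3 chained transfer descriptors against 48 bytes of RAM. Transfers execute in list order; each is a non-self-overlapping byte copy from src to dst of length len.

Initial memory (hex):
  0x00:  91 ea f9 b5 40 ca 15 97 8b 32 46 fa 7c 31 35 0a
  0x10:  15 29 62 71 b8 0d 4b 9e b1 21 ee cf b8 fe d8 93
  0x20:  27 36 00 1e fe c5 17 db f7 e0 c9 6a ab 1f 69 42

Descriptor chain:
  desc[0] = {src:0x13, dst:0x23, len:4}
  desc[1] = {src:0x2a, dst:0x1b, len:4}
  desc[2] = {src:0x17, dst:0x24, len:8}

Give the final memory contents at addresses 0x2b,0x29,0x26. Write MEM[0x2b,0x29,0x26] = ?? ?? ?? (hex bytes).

[0] 0x13->0x23 len=4 : 71 b8 0d 4b
[1] 0x2a->0x1b len=4 : c9 6a ab 1f
[2] 0x17->0x24 len=8 : 9e b1 21 ee c9 6a ab 1f
query mem[0x2b]=0x1f, mem[0x29]=0x6a, mem[0x26]=0x21

MEM[0x2b,0x29,0x26] = 1f 6a 21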